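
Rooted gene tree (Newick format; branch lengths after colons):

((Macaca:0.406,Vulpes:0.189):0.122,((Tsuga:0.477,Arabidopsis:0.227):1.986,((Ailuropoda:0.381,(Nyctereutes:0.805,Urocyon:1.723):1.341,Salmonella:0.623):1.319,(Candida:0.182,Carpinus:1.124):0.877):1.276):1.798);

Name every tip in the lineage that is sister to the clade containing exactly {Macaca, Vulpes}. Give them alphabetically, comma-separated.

The clade containing exactly {Macaca, Vulpes} attaches directly to the root of the tree.
The other lineage descending from that same node — the sister group — is ((Tsuga,Arabidopsis),((Ailuropoda,(Nyctereutes,Urocyon),Salmonella),(Candida,Carpinus))); its 8 tips in alphabetical order are the answer.

Ailuropoda, Arabidopsis, Candida, Carpinus, Nyctereutes, Salmonella, Tsuga, Urocyon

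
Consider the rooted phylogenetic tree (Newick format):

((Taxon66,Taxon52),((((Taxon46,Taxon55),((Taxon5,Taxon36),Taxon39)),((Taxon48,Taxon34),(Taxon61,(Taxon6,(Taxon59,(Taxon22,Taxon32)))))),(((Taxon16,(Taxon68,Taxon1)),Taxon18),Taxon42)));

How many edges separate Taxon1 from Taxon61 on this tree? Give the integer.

The MRCA of Taxon1 and Taxon61 is the node subtending ((((Taxon46,Taxon55),((Taxon5,Taxon36),Taxon39)),((Taxon48,Taxon34),(Taxon61,(Taxon6,(Taxon59,(Taxon22,Taxon32)))))),(((Taxon16,(Taxon68,Taxon1)),Taxon18),Taxon42)).
From Taxon1 up to that node: 5 branches. From Taxon61 up to the same node: 4 branches. Total: 5 + 4 = 9.

9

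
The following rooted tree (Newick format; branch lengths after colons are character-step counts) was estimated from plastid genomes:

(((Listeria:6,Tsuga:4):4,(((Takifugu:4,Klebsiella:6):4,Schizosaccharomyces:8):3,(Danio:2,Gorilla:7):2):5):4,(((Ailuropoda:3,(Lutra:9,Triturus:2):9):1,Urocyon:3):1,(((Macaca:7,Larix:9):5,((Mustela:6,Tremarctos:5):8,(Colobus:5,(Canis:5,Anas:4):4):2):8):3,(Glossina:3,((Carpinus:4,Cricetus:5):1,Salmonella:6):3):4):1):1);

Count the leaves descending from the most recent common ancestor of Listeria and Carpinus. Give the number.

22

The MRCA of Listeria and Carpinus is the root, so the clade is the entire tree.
That clade contains 22 terminal taxa: Ailuropoda, Anas, Canis, Carpinus, Colobus, Cricetus, Danio, Glossina, Gorilla, Klebsiella, Larix, Listeria, Lutra, Macaca, Mustela, Salmonella, Schizosaccharomyces, Takifugu, Tremarctos, Triturus, Tsuga, Urocyon.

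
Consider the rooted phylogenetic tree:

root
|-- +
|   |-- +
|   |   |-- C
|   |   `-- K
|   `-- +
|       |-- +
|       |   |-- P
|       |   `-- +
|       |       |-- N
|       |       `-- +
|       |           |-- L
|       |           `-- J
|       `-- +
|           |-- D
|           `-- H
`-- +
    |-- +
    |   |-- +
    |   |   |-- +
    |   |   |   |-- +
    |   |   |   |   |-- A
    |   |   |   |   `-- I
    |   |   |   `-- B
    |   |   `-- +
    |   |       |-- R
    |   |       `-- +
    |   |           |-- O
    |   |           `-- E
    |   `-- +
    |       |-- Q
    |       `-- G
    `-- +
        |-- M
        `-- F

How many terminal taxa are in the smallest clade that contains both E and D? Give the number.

The MRCA of E and D is the root, so the clade is the entire tree.
That clade contains 18 terminal taxa: A, B, C, D, E, F, G, H, I, J, K, L, M, N, O, P, Q, R.

18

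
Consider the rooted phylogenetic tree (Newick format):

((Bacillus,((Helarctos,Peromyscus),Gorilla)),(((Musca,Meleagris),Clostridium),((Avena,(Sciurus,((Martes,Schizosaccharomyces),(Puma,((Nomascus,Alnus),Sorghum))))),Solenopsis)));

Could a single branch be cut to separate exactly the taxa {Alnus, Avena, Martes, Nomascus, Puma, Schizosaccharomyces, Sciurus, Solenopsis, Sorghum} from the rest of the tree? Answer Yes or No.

Yes

The most recent common ancestor of these taxa subtends ((Avena,(Sciurus,((Martes,Schizosaccharomyces),(Puma,((Nomascus,Alnus),Sorghum))))),Solenopsis).
That clade has exactly 9 tips — every listed taxon and nothing else — so the group is monophyletic.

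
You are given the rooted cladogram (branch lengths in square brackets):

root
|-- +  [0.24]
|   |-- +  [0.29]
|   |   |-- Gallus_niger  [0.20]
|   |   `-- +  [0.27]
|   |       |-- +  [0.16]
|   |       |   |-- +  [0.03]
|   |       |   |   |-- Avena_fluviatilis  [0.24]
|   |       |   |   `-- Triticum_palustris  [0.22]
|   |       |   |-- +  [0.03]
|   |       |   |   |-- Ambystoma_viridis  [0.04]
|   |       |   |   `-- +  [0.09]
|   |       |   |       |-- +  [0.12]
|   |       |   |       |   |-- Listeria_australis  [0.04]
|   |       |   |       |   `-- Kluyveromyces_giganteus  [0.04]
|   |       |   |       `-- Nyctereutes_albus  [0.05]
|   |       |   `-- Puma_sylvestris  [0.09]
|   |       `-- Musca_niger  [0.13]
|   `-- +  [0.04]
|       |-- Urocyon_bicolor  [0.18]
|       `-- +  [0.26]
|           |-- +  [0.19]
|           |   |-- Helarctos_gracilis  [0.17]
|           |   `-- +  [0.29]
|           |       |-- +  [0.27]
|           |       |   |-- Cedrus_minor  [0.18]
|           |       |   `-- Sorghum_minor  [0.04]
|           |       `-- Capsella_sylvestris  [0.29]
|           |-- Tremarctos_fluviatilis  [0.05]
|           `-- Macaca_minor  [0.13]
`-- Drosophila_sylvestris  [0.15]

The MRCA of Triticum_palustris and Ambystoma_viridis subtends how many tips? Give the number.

7

The MRCA of Triticum_palustris and Ambystoma_viridis is the node subtending ((Avena_fluviatilis,Triticum_palustris),(Ambystoma_viridis,((Listeria_australis,Kluyveromyces_giganteus),Nyctereutes_albus)),Puma_sylvestris).
That clade contains 7 terminal taxa: Ambystoma_viridis, Avena_fluviatilis, Kluyveromyces_giganteus, Listeria_australis, Nyctereutes_albus, Puma_sylvestris, Triticum_palustris.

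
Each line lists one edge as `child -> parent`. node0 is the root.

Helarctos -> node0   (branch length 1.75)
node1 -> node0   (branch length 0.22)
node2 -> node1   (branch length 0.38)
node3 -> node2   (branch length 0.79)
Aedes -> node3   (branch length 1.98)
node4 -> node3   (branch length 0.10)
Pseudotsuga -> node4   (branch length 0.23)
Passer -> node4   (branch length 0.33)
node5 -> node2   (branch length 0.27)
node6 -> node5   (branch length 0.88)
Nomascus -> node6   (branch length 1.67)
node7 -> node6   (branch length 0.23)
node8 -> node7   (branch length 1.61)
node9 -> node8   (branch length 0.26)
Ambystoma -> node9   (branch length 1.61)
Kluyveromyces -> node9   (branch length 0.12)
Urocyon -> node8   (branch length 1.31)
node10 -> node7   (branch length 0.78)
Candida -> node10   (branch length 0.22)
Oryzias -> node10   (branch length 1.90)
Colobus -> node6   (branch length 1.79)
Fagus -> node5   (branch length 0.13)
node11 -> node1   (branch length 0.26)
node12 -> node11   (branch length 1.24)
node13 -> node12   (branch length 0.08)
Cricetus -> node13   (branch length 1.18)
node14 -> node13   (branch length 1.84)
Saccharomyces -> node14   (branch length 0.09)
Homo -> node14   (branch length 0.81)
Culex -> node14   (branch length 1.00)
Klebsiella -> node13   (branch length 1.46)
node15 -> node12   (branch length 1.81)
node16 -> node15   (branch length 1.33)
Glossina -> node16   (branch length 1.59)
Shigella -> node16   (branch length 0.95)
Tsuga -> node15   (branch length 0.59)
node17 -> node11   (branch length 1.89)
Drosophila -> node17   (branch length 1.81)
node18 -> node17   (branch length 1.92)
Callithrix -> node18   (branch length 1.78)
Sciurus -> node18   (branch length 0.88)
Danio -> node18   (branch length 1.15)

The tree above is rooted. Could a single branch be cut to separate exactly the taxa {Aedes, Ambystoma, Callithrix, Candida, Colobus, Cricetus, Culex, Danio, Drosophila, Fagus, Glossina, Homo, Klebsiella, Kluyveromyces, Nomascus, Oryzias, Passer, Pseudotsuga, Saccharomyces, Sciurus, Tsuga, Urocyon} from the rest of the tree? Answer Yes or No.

No

The MRCA of the listed taxa subtends (((Aedes,(Pseudotsuga,Passer)),((Nomascus,(((Ambystoma,Kluyveromyces),Urocyon),(Candida,Oryzias)),Colobus),Fagus)),(((Cricetus,(Saccharomyces,Homo,Culex),Klebsiella),((Glossina,Shigella),Tsuga)),(Drosophila,(Callithrix,Sciurus,Danio)))).
That clade also contains Shigella, which is not in the proposed group, so the group is not monophyletic.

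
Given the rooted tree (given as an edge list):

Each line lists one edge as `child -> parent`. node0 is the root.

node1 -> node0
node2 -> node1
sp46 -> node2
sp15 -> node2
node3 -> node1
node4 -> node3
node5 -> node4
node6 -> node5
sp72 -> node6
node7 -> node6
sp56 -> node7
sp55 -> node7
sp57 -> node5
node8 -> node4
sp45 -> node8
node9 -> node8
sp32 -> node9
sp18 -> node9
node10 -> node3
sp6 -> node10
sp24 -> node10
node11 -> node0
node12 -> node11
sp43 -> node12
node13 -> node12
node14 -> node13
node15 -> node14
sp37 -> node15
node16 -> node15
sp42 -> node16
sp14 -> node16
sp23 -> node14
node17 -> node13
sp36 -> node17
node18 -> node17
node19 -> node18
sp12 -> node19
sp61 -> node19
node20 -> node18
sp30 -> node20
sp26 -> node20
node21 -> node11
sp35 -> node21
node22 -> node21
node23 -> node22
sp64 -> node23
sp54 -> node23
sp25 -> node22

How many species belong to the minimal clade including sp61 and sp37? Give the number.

9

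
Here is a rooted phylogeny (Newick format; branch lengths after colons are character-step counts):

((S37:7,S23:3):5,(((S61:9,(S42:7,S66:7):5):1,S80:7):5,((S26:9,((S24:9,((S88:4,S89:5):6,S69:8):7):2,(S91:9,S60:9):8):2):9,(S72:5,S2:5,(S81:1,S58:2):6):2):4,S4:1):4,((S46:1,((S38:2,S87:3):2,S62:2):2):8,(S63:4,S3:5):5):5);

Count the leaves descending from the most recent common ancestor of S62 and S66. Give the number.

24

The MRCA of S62 and S66 is the root, so the clade is the entire tree.
That clade contains 24 terminal taxa: S2, S23, S24, S26, S3, S37, S38, S4, S42, S46, S58, S60, S61, S62, S63, S66, S69, S72, S80, S81, S87, S88, S89, S91.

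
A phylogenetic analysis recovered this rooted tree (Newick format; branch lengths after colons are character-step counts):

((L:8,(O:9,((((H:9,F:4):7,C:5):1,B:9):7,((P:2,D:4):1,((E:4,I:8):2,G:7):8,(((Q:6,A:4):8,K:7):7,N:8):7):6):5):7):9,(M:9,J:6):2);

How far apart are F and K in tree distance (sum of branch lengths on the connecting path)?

46

The path runs F → … → MRCA → … → K; the MRCA is the node subtending ((((H,F),C),B),((P,D),((E,I),G),(((Q,A),K),N))).
Branch lengths along that path: 4 + 7 + 1 + 7 + 6 + 7 + 7 + 7 = 46.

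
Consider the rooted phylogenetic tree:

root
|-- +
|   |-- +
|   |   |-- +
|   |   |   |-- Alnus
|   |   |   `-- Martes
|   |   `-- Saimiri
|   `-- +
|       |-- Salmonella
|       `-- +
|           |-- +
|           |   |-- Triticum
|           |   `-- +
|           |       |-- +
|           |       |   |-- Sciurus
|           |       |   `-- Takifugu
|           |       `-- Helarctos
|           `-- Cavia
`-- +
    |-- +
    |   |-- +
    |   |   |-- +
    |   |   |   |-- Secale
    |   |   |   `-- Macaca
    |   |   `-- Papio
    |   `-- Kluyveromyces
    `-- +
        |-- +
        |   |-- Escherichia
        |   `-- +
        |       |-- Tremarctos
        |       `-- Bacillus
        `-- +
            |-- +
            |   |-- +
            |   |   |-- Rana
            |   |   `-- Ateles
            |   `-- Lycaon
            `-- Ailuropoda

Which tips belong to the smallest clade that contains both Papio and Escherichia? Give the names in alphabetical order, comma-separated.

Tracing Papio: it sits inside ((Secale,Macaca),Papio).
Tracing Escherichia: it sits inside (Escherichia,(Tremarctos,Bacillus)).
The smallest clade enclosing both is ((((Secale,Macaca),Papio),Kluyveromyces),((Escherichia,(Tremarctos,Bacillus)),(((Rana,Ateles),Lycaon),Ailuropoda))); the answer is its 11 terminal taxa in alphabetical order.

Ailuropoda, Ateles, Bacillus, Escherichia, Kluyveromyces, Lycaon, Macaca, Papio, Rana, Secale, Tremarctos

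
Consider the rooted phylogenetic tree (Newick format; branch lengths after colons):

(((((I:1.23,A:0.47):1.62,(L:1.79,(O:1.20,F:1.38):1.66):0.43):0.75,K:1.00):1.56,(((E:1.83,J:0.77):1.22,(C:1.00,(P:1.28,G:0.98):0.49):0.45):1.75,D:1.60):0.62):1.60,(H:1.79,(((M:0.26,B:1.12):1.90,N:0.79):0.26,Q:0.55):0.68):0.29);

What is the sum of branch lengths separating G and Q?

7.41

The path runs G → … → MRCA → … → Q; the MRCA is the root of the tree.
Branch lengths along that path: 0.98 + 0.49 + 0.45 + 1.75 + 0.62 + 1.60 + 0.29 + 0.68 + 0.55 = 7.41.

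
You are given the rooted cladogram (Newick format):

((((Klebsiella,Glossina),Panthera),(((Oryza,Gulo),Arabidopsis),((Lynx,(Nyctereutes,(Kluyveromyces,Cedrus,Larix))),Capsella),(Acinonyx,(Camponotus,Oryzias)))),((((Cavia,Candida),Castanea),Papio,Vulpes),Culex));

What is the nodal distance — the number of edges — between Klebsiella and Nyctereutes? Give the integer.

8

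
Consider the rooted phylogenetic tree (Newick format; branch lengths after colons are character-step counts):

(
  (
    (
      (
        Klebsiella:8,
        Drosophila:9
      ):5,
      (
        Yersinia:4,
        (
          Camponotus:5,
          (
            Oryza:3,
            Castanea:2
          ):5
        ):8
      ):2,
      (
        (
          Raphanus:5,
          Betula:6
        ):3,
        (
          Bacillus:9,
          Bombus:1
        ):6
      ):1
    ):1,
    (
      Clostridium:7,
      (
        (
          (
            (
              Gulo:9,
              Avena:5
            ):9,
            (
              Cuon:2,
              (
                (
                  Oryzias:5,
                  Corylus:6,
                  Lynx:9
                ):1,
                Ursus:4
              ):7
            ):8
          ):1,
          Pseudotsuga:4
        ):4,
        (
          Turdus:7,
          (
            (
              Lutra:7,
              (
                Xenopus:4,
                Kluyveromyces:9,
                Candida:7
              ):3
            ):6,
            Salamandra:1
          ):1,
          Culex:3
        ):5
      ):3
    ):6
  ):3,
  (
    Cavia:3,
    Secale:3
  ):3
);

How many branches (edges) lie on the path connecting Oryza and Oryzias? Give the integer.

13

The MRCA of Oryza and Oryzias is the node subtending (((Klebsiella,Drosophila),(Yersinia,(Camponotus,(Oryza,Castanea))),((Raphanus,Betula),(Bacillus,Bombus))),(Clostridium,((((Gulo,Avena),(Cuon,((Oryzias,Corylus,Lynx),Ursus))),Pseudotsuga),(Turdus,((Lutra,(Xenopus,Kluyveromyces,Candida)),Salamandra),Culex)))).
From Oryza up to that node: 5 branches. From Oryzias up to the same node: 8 branches. Total: 5 + 8 = 13.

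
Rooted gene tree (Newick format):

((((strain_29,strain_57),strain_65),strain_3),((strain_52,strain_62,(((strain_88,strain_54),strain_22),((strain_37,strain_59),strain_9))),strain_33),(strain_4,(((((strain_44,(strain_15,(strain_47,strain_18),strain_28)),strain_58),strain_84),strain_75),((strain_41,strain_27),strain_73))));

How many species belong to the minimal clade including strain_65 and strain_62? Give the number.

The MRCA of strain_65 and strain_62 is the root, so the clade is the entire tree.
That clade contains 25 terminal taxa: strain_15, strain_18, strain_22, strain_27, strain_28, strain_29, strain_3, strain_33, strain_37, strain_4, strain_41, strain_44, strain_47, strain_52, strain_54, strain_57, strain_58, strain_59, strain_62, strain_65, strain_73, strain_75, strain_84, strain_88, strain_9.

25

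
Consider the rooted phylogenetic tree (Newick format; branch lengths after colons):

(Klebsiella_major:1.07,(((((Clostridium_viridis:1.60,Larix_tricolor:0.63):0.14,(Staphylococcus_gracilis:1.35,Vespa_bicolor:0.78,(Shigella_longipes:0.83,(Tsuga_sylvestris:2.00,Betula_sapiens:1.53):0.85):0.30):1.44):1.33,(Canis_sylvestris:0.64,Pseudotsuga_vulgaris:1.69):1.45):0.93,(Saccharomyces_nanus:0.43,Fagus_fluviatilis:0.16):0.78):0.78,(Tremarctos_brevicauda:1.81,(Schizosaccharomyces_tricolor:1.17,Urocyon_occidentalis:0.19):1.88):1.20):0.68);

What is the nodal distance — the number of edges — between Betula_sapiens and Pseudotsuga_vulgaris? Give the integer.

The MRCA of Betula_sapiens and Pseudotsuga_vulgaris is the node subtending (((Clostridium_viridis,Larix_tricolor),(Staphylococcus_gracilis,Vespa_bicolor,(Shigella_longipes,(Tsuga_sylvestris,Betula_sapiens)))),(Canis_sylvestris,Pseudotsuga_vulgaris)).
From Betula_sapiens up to that node: 5 branches. From Pseudotsuga_vulgaris up to the same node: 2 branches. Total: 5 + 2 = 7.

7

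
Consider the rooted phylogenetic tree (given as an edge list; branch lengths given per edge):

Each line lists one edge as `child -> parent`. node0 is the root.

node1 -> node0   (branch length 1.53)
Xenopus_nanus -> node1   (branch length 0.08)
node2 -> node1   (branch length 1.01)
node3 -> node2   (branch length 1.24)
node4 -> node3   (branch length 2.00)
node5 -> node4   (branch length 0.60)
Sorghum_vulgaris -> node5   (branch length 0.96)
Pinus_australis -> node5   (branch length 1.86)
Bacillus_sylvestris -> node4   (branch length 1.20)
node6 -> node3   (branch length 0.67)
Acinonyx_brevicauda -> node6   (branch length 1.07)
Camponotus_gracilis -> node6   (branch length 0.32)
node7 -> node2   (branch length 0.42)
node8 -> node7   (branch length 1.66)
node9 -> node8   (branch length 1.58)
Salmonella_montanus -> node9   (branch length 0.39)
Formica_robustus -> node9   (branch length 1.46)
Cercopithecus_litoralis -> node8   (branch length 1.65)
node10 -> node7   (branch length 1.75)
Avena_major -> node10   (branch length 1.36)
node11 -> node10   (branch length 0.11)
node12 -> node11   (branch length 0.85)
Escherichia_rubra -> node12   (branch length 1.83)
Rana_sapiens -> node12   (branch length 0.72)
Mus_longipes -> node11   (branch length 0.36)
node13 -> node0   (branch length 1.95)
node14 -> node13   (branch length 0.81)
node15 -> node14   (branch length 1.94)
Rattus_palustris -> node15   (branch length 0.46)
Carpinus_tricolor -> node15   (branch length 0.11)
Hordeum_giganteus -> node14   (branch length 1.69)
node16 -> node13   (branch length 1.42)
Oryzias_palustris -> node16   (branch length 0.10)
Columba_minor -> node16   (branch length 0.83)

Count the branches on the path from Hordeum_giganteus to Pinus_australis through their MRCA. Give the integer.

9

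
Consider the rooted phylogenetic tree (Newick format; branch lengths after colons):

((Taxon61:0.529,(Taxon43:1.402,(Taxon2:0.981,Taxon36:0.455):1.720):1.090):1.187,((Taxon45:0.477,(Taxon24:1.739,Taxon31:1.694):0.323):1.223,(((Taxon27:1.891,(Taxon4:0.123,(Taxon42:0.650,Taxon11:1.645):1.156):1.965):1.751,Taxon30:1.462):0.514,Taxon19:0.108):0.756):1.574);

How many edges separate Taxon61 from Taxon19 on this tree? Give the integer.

5

The MRCA of Taxon61 and Taxon19 is the root of the tree.
From Taxon61 up to that node: 2 branches. From Taxon19 up to the same node: 3 branches. Total: 2 + 3 = 5.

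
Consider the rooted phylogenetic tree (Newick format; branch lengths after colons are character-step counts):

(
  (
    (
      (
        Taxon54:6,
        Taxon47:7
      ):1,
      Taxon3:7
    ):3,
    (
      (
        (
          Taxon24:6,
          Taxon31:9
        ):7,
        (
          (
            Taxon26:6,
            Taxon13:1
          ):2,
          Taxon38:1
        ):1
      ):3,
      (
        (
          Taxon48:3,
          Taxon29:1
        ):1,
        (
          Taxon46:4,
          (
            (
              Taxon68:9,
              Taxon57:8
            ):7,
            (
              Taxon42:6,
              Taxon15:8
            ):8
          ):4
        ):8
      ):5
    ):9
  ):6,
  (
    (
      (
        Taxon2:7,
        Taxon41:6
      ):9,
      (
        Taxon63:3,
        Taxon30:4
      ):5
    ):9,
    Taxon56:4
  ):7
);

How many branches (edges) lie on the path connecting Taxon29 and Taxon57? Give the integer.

6

The MRCA of Taxon29 and Taxon57 is the node subtending ((Taxon48,Taxon29),(Taxon46,((Taxon68,Taxon57),(Taxon42,Taxon15)))).
From Taxon29 up to that node: 2 branches. From Taxon57 up to the same node: 4 branches. Total: 2 + 4 = 6.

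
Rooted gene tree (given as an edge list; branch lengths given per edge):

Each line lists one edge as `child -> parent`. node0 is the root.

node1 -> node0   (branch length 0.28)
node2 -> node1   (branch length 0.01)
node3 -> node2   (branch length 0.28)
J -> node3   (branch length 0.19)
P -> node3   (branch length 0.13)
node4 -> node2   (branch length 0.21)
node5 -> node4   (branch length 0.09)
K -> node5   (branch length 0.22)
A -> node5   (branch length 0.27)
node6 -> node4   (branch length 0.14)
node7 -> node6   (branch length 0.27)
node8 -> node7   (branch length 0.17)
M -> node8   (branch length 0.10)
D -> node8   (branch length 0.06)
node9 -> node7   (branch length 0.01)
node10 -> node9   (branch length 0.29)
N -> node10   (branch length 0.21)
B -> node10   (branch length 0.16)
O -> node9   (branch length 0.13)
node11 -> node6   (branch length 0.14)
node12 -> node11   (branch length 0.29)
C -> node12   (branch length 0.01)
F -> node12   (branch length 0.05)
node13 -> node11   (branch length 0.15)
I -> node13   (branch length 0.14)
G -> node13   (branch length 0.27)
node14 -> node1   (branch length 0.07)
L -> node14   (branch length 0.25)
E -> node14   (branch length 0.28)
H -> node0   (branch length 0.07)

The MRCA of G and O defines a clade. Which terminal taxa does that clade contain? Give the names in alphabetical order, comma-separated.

Tracing G: it sits inside (I,G).
Tracing O: it sits inside ((N,B),O).
The smallest clade enclosing both is (((M,D),((N,B),O)),((C,F),(I,G))); the answer is its 9 terminal taxa in alphabetical order.

B, C, D, F, G, I, M, N, O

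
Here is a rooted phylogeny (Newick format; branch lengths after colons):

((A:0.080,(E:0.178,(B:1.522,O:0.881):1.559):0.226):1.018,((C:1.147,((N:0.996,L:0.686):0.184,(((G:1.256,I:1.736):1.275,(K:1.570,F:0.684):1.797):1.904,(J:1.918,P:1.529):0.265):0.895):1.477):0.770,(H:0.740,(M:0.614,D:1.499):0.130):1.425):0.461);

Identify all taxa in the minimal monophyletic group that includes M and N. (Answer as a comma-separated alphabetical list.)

C, D, F, G, H, I, J, K, L, M, N, P

Tracing M: it sits inside (M,D).
Tracing N: it sits inside (N,L).
The smallest clade enclosing both is ((C,((N,L),(((G,I),(K,F)),(J,P)))),(H,(M,D))); the answer is its 12 terminal taxa in alphabetical order.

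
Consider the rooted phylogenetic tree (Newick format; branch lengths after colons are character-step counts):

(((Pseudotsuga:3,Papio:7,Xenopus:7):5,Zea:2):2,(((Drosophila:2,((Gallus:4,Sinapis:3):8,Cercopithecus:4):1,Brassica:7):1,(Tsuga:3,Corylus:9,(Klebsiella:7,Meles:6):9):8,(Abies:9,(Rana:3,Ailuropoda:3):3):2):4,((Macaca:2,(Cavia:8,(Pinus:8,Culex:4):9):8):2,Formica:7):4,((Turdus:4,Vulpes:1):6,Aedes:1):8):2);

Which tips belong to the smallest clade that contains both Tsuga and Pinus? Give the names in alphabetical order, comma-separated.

Abies, Aedes, Ailuropoda, Brassica, Cavia, Cercopithecus, Corylus, Culex, Drosophila, Formica, Gallus, Klebsiella, Macaca, Meles, Pinus, Rana, Sinapis, Tsuga, Turdus, Vulpes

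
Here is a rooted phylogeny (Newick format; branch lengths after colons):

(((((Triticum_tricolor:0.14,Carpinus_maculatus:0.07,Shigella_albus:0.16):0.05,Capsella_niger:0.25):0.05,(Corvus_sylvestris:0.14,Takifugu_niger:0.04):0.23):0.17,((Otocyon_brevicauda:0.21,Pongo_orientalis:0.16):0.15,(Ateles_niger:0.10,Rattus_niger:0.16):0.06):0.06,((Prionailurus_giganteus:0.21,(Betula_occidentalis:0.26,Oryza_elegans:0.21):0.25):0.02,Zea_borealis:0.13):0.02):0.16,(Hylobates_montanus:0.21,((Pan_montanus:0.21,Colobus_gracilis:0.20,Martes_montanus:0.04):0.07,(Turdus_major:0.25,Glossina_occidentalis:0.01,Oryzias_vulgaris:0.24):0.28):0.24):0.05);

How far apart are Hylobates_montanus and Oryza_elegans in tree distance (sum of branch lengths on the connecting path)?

0.92

The path runs Hylobates_montanus → … → MRCA → … → Oryza_elegans; the MRCA is the root of the tree.
Branch lengths along that path: 0.21 + 0.05 + 0.16 + 0.02 + 0.02 + 0.25 + 0.21 = 0.92.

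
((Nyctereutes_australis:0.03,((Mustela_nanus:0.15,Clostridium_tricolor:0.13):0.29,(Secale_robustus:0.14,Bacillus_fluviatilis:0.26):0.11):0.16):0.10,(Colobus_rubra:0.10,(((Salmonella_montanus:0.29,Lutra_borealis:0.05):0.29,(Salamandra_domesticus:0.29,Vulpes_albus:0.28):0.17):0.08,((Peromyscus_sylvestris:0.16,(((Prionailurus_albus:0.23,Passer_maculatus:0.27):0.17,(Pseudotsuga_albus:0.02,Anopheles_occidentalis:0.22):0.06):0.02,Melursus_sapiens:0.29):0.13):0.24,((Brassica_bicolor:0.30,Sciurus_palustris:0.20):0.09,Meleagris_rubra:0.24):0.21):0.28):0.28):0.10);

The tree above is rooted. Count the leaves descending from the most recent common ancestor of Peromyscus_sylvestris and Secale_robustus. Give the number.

The MRCA of Peromyscus_sylvestris and Secale_robustus is the root, so the clade is the entire tree.
That clade contains 19 terminal taxa: Anopheles_occidentalis, Bacillus_fluviatilis, Brassica_bicolor, Clostridium_tricolor, Colobus_rubra, Lutra_borealis, Meleagris_rubra, Melursus_sapiens, Mustela_nanus, Nyctereutes_australis, Passer_maculatus, Peromyscus_sylvestris, Prionailurus_albus, Pseudotsuga_albus, Salamandra_domesticus, Salmonella_montanus, Sciurus_palustris, Secale_robustus, Vulpes_albus.

19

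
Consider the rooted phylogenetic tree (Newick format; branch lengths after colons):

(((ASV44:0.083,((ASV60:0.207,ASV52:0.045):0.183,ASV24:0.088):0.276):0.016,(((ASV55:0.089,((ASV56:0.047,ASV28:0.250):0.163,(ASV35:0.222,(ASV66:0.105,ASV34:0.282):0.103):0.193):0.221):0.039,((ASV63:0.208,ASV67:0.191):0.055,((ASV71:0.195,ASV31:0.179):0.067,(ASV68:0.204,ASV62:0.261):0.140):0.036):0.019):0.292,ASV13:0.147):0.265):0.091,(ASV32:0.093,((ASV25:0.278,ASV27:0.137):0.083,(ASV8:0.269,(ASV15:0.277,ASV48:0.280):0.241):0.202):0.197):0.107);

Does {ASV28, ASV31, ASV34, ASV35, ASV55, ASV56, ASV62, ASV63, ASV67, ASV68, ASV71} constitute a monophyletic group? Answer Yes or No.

The MRCA of the listed taxa subtends ((ASV55,((ASV56,ASV28),(ASV35,(ASV66,ASV34)))),((ASV63,ASV67),((ASV71,ASV31),(ASV68,ASV62)))).
That clade also contains ASV66, which is not in the proposed group, so the group is not monophyletic.

No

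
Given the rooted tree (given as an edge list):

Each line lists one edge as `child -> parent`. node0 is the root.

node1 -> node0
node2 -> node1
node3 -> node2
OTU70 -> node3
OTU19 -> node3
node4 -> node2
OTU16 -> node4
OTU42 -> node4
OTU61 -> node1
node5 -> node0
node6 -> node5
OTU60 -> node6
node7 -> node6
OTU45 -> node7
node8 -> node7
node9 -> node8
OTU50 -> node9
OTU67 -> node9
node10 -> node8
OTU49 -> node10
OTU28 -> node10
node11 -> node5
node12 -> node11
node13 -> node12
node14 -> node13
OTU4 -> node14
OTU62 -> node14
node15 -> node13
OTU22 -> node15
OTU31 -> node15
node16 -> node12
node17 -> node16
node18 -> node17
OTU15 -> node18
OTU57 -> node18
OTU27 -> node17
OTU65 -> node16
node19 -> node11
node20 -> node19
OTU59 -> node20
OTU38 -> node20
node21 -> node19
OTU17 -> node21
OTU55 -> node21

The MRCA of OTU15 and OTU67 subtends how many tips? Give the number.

18

The MRCA of OTU15 and OTU67 is the node subtending ((OTU60,(OTU45,((OTU50,OTU67),(OTU49,OTU28)))),((((OTU4,OTU62),(OTU22,OTU31)),(((OTU15,OTU57),OTU27),OTU65)),((OTU59,OTU38),(OTU17,OTU55)))).
That clade contains 18 terminal taxa: OTU15, OTU17, OTU22, OTU27, OTU28, OTU31, OTU38, OTU4, OTU45, OTU49, OTU50, OTU55, OTU57, OTU59, OTU60, OTU62, OTU65, OTU67.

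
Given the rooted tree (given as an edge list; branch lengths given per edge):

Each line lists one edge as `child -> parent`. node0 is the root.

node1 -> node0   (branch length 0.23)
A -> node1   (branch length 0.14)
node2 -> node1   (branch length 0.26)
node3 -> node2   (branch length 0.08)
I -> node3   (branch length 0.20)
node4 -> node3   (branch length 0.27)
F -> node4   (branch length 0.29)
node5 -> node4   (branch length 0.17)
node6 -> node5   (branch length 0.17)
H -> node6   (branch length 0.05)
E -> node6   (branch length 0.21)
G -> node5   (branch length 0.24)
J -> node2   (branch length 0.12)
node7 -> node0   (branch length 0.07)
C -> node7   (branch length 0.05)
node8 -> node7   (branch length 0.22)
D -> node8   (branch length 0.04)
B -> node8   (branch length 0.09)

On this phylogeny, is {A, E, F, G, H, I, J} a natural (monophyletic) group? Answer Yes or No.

Yes

The most recent common ancestor of these taxa subtends (A,((I,(F,((H,E),G))),J)).
That clade has exactly 7 tips — every listed taxon and nothing else — so the group is monophyletic.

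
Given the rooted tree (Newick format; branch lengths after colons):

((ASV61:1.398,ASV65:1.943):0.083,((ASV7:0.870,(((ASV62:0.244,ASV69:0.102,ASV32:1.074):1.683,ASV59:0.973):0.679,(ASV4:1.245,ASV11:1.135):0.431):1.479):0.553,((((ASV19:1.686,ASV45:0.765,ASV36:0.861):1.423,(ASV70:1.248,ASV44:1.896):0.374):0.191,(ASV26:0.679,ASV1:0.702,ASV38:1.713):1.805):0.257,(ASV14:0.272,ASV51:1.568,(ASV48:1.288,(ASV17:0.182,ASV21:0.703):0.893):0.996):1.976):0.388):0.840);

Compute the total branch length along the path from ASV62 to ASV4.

4.282

The path runs ASV62 → … → MRCA → … → ASV4; the MRCA is the node subtending (((ASV62,ASV69,ASV32),ASV59),(ASV4,ASV11)).
Branch lengths along that path: 0.244 + 1.683 + 0.679 + 0.431 + 1.245 = 4.282.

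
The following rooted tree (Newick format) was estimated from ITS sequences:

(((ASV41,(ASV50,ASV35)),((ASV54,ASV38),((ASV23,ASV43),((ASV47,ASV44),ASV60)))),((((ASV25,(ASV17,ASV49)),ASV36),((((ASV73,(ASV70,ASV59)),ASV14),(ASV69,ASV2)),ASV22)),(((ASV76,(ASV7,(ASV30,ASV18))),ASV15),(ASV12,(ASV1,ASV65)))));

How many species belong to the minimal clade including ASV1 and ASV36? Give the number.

The MRCA of ASV1 and ASV36 is the node subtending ((((ASV25,(ASV17,ASV49)),ASV36),((((ASV73,(ASV70,ASV59)),ASV14),(ASV69,ASV2)),ASV22)),(((ASV76,(ASV7,(ASV30,ASV18))),ASV15),(ASV12,(ASV1,ASV65)))).
That clade contains 19 terminal taxa: ASV1, ASV12, ASV14, ASV15, ASV17, ASV18, ASV2, ASV22, ASV25, ASV30, ASV36, ASV49, ASV59, ASV65, ASV69, ASV7, ASV70, ASV73, ASV76.

19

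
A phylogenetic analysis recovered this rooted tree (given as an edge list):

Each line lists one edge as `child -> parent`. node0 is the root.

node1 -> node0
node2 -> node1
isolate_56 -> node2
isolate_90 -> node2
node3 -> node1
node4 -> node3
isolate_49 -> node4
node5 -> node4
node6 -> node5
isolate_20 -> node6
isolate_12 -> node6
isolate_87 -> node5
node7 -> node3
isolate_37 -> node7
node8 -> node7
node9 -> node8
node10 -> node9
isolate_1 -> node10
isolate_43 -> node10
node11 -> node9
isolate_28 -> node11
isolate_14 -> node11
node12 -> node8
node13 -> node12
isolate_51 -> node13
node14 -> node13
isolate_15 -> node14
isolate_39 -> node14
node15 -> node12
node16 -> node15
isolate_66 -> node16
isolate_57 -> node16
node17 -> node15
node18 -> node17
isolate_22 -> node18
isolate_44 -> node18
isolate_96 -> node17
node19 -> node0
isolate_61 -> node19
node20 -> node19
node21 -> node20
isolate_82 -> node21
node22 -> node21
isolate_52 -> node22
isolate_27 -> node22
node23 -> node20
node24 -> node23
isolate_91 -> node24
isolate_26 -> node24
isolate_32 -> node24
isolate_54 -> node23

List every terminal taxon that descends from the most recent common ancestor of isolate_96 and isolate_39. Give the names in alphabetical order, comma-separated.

Tracing isolate_96: it sits inside ((isolate_22,isolate_44),isolate_96).
Tracing isolate_39: it sits inside (isolate_15,isolate_39).
The smallest clade enclosing both is ((isolate_51,(isolate_15,isolate_39)),((isolate_66,isolate_57),((isolate_22,isolate_44),isolate_96))); the answer is its 8 terminal taxa in alphabetical order.

isolate_15, isolate_22, isolate_39, isolate_44, isolate_51, isolate_57, isolate_66, isolate_96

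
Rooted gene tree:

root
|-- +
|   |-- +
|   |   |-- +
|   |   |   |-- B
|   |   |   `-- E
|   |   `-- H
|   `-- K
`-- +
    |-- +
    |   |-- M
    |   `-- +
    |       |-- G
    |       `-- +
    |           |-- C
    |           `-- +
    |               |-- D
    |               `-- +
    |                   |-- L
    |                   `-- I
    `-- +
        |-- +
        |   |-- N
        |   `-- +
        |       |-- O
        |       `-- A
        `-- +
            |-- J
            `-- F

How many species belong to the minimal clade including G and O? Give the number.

11

The MRCA of G and O is the node subtending ((M,(G,(C,(D,(L,I))))),((N,(O,A)),(J,F))).
That clade contains 11 terminal taxa: A, C, D, F, G, I, J, L, M, N, O.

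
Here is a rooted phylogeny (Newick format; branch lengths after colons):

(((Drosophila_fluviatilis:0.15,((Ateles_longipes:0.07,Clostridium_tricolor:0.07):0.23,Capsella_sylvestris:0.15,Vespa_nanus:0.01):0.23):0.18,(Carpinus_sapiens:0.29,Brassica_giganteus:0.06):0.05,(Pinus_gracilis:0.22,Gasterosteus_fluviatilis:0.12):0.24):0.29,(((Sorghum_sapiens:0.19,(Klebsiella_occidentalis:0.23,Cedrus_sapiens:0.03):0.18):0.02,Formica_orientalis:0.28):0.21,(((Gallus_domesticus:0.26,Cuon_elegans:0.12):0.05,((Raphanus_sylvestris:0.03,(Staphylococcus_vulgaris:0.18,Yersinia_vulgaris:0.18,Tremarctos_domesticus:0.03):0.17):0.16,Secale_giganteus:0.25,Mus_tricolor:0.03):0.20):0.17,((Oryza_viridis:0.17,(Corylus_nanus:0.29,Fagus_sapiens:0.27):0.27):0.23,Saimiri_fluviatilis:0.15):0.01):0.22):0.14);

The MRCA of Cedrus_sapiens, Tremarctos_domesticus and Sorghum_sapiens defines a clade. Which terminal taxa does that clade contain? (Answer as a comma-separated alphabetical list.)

Cedrus_sapiens, Corylus_nanus, Cuon_elegans, Fagus_sapiens, Formica_orientalis, Gallus_domesticus, Klebsiella_occidentalis, Mus_tricolor, Oryza_viridis, Raphanus_sylvestris, Saimiri_fluviatilis, Secale_giganteus, Sorghum_sapiens, Staphylococcus_vulgaris, Tremarctos_domesticus, Yersinia_vulgaris

Tracing Cedrus_sapiens: it sits inside (Klebsiella_occidentalis,Cedrus_sapiens).
Tracing Tremarctos_domesticus: it sits inside (Staphylococcus_vulgaris,Yersinia_vulgaris,Tremarctos_domesticus).
Tracing Sorghum_sapiens: it sits inside (Sorghum_sapiens,(Klebsiella_occidentalis,Cedrus_sapiens)).
The smallest clade enclosing all 3 is (((Sorghum_sapiens,(Klebsiella_occidentalis,Cedrus_sapiens)),Formica_orientalis),(((Gallus_domesticus,Cuon_elegans),((Raphanus_sylvestris,(Staphylococcus_vulgaris,Yersinia_vulgaris,Tremarctos_domesticus)),Secale_giganteus,Mus_tricolor)),((Oryza_viridis,(Corylus_nanus,Fagus_sapiens)),Saimiri_fluviatilis))); the answer is its 16 terminal taxa in alphabetical order.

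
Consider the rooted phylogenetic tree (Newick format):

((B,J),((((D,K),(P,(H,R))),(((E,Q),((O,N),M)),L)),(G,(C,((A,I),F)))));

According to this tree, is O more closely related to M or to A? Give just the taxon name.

M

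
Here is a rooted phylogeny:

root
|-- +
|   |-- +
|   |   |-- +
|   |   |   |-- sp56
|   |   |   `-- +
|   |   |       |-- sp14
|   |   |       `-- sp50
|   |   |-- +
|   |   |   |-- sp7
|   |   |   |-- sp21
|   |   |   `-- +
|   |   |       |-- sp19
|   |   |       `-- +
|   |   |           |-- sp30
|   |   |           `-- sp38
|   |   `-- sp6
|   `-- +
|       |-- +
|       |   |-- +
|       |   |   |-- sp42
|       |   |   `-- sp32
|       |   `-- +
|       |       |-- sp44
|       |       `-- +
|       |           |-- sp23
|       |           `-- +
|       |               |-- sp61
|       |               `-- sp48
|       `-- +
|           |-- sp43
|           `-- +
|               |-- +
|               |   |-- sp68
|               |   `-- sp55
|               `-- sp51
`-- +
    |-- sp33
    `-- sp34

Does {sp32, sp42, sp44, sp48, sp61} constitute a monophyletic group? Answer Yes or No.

No

The MRCA of the listed taxa subtends ((sp42,sp32),(sp44,(sp23,(sp61,sp48)))).
That clade also contains sp23, which is not in the proposed group, so the group is not monophyletic.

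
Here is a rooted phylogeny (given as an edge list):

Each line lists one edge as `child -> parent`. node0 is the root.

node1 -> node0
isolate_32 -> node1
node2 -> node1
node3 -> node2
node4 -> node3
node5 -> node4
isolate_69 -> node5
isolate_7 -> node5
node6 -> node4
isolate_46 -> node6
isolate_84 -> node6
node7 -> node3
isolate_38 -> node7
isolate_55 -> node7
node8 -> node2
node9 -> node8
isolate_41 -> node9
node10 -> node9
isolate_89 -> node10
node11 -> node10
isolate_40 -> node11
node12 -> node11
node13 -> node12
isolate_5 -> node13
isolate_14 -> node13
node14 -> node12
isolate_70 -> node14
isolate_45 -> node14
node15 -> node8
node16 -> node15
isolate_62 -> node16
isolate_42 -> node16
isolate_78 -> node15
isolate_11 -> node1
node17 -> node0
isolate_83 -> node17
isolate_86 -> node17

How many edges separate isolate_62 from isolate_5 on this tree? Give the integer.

9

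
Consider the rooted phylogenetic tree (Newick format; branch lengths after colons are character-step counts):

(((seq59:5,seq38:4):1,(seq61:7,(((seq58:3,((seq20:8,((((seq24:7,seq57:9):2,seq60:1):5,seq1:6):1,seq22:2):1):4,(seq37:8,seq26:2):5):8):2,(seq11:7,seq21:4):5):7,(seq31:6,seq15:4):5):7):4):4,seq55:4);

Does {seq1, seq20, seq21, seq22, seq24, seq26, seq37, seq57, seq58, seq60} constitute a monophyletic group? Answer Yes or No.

The MRCA of the listed taxa subtends ((seq58,((seq20,((((seq24,seq57),seq60),seq1),seq22)),(seq37,seq26))),(seq11,seq21)).
That clade also contains seq11, which is not in the proposed group, so the group is not monophyletic.

No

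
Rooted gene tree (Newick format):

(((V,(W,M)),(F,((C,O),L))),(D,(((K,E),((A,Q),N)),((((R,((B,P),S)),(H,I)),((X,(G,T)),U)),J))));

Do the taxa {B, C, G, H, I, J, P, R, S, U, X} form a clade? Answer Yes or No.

The MRCA of the listed taxa is the root, so the smallest clade containing them is the whole tree.
That clade also contains A, D, E, F, K, L, M, N, O, Q, T, V, W, which are not in the proposed group, so the group is not monophyletic.

No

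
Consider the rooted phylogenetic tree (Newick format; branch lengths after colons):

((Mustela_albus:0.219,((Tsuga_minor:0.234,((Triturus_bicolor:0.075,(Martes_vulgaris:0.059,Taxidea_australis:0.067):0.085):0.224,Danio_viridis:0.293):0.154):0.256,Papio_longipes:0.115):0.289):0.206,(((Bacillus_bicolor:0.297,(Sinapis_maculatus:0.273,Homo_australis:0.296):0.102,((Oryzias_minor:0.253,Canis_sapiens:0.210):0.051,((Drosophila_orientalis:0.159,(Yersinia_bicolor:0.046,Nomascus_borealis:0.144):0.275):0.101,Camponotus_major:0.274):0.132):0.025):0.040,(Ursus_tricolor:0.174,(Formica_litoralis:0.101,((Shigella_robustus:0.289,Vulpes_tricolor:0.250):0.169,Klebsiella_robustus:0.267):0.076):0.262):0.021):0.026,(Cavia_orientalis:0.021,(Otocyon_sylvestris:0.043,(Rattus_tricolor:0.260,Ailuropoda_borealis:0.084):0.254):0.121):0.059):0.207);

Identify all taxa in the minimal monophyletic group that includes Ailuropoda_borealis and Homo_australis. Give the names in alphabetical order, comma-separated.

Tracing Ailuropoda_borealis: it sits inside (Rattus_tricolor,Ailuropoda_borealis).
Tracing Homo_australis: it sits inside (Sinapis_maculatus,Homo_australis).
The smallest clade enclosing both is (((Bacillus_bicolor,(Sinapis_maculatus,Homo_australis),((Oryzias_minor,Canis_sapiens),((Drosophila_orientalis,(Yersinia_bicolor,Nomascus_borealis)),Camponotus_major))),(Ursus_tricolor,(Formica_litoralis,((Shigella_robustus,Vulpes_tricolor),Klebsiella_robustus)))),(Cavia_orientalis,(Otocyon_sylvestris,(Rattus_tricolor,Ailuropoda_borealis)))); the answer is its 18 terminal taxa in alphabetical order.

Ailuropoda_borealis, Bacillus_bicolor, Camponotus_major, Canis_sapiens, Cavia_orientalis, Drosophila_orientalis, Formica_litoralis, Homo_australis, Klebsiella_robustus, Nomascus_borealis, Oryzias_minor, Otocyon_sylvestris, Rattus_tricolor, Shigella_robustus, Sinapis_maculatus, Ursus_tricolor, Vulpes_tricolor, Yersinia_bicolor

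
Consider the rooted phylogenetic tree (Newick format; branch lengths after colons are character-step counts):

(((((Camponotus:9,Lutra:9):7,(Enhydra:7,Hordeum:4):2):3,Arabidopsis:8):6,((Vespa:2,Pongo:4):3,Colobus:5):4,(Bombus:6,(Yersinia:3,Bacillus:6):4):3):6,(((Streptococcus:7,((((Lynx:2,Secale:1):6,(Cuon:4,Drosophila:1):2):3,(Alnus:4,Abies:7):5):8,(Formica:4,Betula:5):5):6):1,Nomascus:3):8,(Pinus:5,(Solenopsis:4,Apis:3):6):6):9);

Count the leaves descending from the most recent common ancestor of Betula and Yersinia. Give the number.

The MRCA of Betula and Yersinia is the root, so the clade is the entire tree.
That clade contains 24 terminal taxa: Abies, Alnus, Apis, Arabidopsis, Bacillus, Betula, Bombus, Camponotus, Colobus, Cuon, Drosophila, Enhydra, Formica, Hordeum, Lutra, Lynx, Nomascus, Pinus, Pongo, Secale, Solenopsis, Streptococcus, Vespa, Yersinia.

24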